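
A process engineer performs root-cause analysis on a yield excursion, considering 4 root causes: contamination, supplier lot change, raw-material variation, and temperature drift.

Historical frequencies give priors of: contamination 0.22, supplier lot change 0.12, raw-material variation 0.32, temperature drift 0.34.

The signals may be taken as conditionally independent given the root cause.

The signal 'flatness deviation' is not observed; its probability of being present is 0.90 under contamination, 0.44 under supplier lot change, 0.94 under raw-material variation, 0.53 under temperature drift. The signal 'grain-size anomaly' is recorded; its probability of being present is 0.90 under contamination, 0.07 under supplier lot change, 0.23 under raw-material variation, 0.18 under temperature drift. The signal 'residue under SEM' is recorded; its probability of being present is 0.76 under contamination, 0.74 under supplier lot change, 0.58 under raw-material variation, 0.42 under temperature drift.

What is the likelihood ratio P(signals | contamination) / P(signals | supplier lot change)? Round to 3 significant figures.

Take the product of per-signal likelihoods under each hypothesis (using 1 − P(present | H) for each absent signal), then divide.
  contamination: (1 − 0.90) × 0.90 × 0.76 = 0.0684
  supplier lot change: (1 − 0.44) × 0.07 × 0.74 = 0.029008
Bayes factor = 0.0684 / 0.029008 ≈ 2.36

2.36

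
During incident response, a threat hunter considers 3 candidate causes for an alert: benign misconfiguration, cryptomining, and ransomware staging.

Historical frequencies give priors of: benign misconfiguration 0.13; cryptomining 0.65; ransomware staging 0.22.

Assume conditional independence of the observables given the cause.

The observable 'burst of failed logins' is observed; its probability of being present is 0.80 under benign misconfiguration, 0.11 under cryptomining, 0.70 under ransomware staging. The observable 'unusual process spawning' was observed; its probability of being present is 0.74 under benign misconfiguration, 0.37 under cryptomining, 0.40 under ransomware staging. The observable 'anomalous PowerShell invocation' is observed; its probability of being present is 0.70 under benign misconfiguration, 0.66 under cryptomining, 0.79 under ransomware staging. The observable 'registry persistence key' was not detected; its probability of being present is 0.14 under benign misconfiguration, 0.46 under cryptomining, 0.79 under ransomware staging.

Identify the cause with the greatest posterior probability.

For each hypothesis, the unnormalized posterior weight is prior × product of the observable likelihoods (using 1 − P(present | H) for each absent observable):
  benign misconfiguration: 0.13 × 0.80 × 0.74 × 0.70 × (1 − 0.14) = 0.04633
  cryptomining: 0.65 × 0.11 × 0.37 × 0.66 × (1 − 0.46) = 0.0094286
  ransomware staging: 0.22 × 0.70 × 0.40 × 0.79 × (1 − 0.79) = 0.010219
Normalizing constant Z = 0.04633 + 0.0094286 + 0.010219 = 0.065978.
P(benign misconfiguration | evidence) ≈ 0.04633 / 0.065978 ≈ 0.702
P(cryptomining | evidence) ≈ 0.0094286 / 0.065978 ≈ 0.143
P(ransomware staging | evidence) ≈ 0.010219 / 0.065978 ≈ 0.155
The largest is 0.702, so benign misconfiguration is most probable.

benign misconfiguration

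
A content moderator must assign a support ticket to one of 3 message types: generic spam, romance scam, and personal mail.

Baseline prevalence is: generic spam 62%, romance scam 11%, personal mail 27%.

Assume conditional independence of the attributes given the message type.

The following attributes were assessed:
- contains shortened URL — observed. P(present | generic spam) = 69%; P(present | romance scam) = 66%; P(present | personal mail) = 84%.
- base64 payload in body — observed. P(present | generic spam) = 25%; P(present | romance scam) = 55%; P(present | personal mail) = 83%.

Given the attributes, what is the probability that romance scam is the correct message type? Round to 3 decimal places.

0.119

Multiply each prior by the joint likelihood of the attribute pattern:
  generic spam: 0.62 × 0.69 × 0.25 = 0.10695
  romance scam: 0.11 × 0.66 × 0.55 = 0.03993
  personal mail: 0.27 × 0.84 × 0.83 = 0.18824
Marginal likelihood of the evidence = 0.33512.
P(romance scam | evidence) = 0.03993 / 0.33512 ≈ 0.119.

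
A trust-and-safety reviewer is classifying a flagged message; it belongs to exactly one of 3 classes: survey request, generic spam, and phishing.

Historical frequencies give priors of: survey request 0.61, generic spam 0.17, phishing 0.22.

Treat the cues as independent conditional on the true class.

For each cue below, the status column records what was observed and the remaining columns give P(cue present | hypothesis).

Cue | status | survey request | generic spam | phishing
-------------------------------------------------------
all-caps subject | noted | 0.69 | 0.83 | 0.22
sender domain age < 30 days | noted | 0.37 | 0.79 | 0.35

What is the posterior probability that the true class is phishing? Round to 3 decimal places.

By Bayes' rule with conditional independence, the unnormalized weight for each hypothesis is prior × ∏ likelihoods:
  survey request: 0.61 × 0.69 × 0.37 = 0.15573
  generic spam: 0.17 × 0.83 × 0.79 = 0.11147
  phishing: 0.22 × 0.22 × 0.35 = 0.01694
The unnormalized weights sum to 0.28414.
P(phishing | evidence) = 0.01694 / 0.28414 ≈ 0.060.

0.060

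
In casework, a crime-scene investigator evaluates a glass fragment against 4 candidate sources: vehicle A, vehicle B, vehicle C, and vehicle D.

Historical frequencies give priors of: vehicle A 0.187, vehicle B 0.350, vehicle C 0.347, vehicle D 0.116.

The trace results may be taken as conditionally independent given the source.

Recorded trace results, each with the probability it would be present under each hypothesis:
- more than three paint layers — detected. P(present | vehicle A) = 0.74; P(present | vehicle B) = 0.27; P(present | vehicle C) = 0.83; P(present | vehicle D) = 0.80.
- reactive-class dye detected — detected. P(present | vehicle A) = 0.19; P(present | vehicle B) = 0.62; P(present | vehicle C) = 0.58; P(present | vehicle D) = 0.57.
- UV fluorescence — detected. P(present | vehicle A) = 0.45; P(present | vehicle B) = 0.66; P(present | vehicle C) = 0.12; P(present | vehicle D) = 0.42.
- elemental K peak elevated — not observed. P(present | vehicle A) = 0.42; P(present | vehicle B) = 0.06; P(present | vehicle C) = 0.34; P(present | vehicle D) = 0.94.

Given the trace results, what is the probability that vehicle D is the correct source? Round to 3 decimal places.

For each hypothesis, the unnormalized posterior weight is prior × product of the trace result likelihoods (using 1 − P(present | H) for each absent trace result):
  vehicle A: 0.187 × 0.74 × 0.19 × 0.45 × (1 − 0.42) = 0.0068623
  vehicle B: 0.350 × 0.27 × 0.62 × 0.66 × (1 − 0.06) = 0.036349
  vehicle C: 0.347 × 0.83 × 0.58 × 0.12 × (1 − 0.34) = 0.01323
  vehicle D: 0.116 × 0.80 × 0.57 × 0.42 × (1 − 0.94) = 0.001333
The unnormalized weights sum to 0.057775.
P(vehicle D | evidence) = 0.001333 / 0.057775 ≈ 0.023.

0.023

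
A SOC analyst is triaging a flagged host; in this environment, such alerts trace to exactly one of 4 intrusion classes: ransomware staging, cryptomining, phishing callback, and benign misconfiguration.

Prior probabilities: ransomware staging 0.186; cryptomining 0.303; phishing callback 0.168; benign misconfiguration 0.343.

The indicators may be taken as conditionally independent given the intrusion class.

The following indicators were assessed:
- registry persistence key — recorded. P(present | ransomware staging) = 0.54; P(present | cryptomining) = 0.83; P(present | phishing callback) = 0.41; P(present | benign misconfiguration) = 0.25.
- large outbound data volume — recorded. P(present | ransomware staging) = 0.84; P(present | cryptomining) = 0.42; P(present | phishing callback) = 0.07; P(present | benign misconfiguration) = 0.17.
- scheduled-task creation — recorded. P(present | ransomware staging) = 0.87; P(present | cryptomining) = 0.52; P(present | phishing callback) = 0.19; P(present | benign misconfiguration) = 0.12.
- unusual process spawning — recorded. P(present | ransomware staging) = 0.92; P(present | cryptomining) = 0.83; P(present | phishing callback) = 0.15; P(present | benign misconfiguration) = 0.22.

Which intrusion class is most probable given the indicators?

ransomware staging

Multiply each prior by the joint likelihood of the indicator pattern:
  ransomware staging: 0.186 × 0.54 × 0.84 × 0.87 × 0.92 = 0.067529
  cryptomining: 0.303 × 0.83 × 0.42 × 0.52 × 0.83 = 0.045588
  phishing callback: 0.168 × 0.41 × 0.07 × 0.19 × 0.15 = 0.00013742
  benign misconfiguration: 0.343 × 0.25 × 0.17 × 0.12 × 0.22 = 0.00038485
The unnormalized weights sum to 0.11364.
P(ransomware staging | evidence) ≈ 0.067529 / 0.11364 ≈ 0.594
P(cryptomining | evidence) ≈ 0.045588 / 0.11364 ≈ 0.401
P(phishing callback | evidence) ≈ 0.00013742 / 0.11364 ≈ 0.001
P(benign misconfiguration | evidence) ≈ 0.00038485 / 0.11364 ≈ 0.003
The largest is 0.594, so ransomware staging is most probable.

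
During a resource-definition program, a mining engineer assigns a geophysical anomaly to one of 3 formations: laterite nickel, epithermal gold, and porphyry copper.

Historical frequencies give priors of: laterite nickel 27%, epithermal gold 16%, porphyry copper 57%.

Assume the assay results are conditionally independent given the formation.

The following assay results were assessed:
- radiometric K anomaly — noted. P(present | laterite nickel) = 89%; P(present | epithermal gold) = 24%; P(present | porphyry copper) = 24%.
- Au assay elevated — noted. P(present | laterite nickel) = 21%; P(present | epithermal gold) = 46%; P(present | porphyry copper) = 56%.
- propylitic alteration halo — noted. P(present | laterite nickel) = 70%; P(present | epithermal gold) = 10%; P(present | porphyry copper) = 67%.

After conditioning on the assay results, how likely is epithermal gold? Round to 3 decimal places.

For each hypothesis, the unnormalized posterior weight is prior × product of the assay result likelihoods:
  laterite nickel: 0.27 × 0.89 × 0.21 × 0.70 = 0.035324
  epithermal gold: 0.16 × 0.24 × 0.46 × 0.10 = 0.0017664
  porphyry copper: 0.57 × 0.24 × 0.56 × 0.67 = 0.051327
Normalizing constant Z = 0.035324 + 0.0017664 + 0.051327 = 0.088418.
P(epithermal gold | evidence) = 0.0017664 / 0.088418 ≈ 0.020.

0.020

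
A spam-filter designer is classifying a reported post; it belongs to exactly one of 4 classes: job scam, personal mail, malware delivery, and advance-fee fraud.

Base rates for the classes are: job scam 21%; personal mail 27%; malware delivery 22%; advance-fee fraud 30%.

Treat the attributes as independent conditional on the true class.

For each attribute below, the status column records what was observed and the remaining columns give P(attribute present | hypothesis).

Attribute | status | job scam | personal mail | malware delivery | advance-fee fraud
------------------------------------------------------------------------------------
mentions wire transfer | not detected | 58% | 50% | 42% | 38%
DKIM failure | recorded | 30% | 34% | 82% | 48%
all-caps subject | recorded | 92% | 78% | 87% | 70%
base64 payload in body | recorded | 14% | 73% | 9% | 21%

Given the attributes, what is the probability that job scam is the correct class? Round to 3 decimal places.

0.067

Multiply each prior by the joint likelihood of the attribute pattern (using 1 − P(present | H) for each absent attribute):
  job scam: 0.21 × (1 − 0.58) × 0.30 × 0.92 × 0.14 = 0.003408
  personal mail: 0.27 × (1 − 0.50) × 0.34 × 0.78 × 0.73 = 0.026135
  malware delivery: 0.22 × (1 − 0.42) × 0.82 × 0.87 × 0.09 = 0.0081927
  advance-fee fraud: 0.30 × (1 − 0.38) × 0.48 × 0.70 × 0.21 = 0.013124
Normalizing constant Z = 0.003408 + 0.026135 + 0.0081927 + 0.013124 = 0.05086.
P(job scam | evidence) = 0.003408 / 0.05086 ≈ 0.067.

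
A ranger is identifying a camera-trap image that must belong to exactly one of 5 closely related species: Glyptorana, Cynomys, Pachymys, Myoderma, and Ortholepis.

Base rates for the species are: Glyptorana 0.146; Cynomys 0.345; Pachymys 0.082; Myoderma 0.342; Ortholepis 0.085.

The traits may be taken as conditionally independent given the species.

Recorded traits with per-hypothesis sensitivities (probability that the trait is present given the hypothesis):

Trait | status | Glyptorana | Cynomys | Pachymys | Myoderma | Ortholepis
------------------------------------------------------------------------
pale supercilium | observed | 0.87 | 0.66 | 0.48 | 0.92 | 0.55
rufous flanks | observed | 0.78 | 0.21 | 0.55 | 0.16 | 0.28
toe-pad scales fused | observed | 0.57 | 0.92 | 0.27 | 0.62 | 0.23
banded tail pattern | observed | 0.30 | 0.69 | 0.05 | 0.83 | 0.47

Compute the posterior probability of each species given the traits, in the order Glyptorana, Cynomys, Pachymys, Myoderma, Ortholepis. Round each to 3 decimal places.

By Bayes' rule with conditional independence, the unnormalized weight for each hypothesis is prior × ∏ likelihoods:
  Glyptorana: 0.146 × 0.87 × 0.78 × 0.57 × 0.30 = 0.016942
  Cynomys: 0.345 × 0.66 × 0.21 × 0.92 × 0.69 = 0.030354
  Pachymys: 0.082 × 0.48 × 0.55 × 0.27 × 0.05 = 0.00029225
  Myoderma: 0.342 × 0.92 × 0.16 × 0.62 × 0.83 = 0.025906
  Ortholepis: 0.085 × 0.55 × 0.28 × 0.23 × 0.47 = 0.001415
Normalizing constant Z = 0.016942 + 0.030354 + 0.00029225 + 0.025906 + 0.001415 = 0.07491.
P(Glyptorana | evidence) = 0.016942 / 0.07491 ≈ 0.226
P(Cynomys | evidence) = 0.030354 / 0.07491 ≈ 0.405
P(Pachymys | evidence) = 0.00029225 / 0.07491 ≈ 0.004
P(Myoderma | evidence) = 0.025906 / 0.07491 ≈ 0.346
P(Ortholepis | evidence) = 0.001415 / 0.07491 ≈ 0.019

0.226, 0.405, 0.004, 0.346, 0.019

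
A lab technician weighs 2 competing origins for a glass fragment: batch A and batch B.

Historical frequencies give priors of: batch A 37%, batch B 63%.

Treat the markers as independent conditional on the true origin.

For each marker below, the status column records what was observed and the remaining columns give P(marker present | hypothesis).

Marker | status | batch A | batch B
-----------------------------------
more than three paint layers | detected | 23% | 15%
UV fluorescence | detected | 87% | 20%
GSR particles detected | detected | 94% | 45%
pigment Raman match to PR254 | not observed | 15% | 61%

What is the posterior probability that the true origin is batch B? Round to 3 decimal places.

For each hypothesis, the unnormalized posterior weight is prior × product of the marker likelihoods (using 1 − P(present | H) for each absent marker):
  batch A: 0.37 × 0.23 × 0.87 × 0.94 × (1 − 0.15) = 0.059156
  batch B: 0.63 × 0.15 × 0.20 × 0.45 × (1 − 0.61) = 0.003317
Normalizing constant Z = 0.059156 + 0.003317 = 0.062473.
P(batch B | evidence) = 0.003317 / 0.062473 ≈ 0.053.

0.053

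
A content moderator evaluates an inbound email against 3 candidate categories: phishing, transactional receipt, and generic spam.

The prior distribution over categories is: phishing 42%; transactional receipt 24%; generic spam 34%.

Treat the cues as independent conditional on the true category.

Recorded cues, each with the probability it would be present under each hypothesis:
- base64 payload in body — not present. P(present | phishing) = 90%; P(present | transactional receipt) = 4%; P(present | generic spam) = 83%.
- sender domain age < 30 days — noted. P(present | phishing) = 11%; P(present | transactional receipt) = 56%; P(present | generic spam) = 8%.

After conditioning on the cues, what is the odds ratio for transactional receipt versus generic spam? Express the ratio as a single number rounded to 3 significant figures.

27.9

Unnormalized posterior weight (prior times the cue likelihoods) for each of the two hypotheses (using 1 − P(present | H) for each absent cue):
  transactional receipt: 0.24 × (1 − 0.04) × 0.56 = 0.12902
  generic spam: 0.34 × (1 − 0.83) × 0.08 = 0.004624
Odds(transactional receipt : generic spam) = 0.12902 / 0.004624 ≈ 27.9.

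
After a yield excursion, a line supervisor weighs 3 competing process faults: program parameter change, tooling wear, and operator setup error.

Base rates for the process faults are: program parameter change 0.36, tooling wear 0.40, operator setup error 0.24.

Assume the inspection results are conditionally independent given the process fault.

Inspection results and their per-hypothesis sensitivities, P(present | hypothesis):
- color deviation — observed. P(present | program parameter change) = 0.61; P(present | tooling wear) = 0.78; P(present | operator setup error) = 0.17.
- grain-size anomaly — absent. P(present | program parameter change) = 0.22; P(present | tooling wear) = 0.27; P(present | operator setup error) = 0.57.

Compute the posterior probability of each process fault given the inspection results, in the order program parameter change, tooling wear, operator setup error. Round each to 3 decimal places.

0.411, 0.547, 0.042

Multiply each prior by the joint likelihood of the inspection result pattern (using 1 − P(present | H) for each absent inspection result):
  program parameter change: 0.36 × 0.61 × (1 − 0.22) = 0.17129
  tooling wear: 0.40 × 0.78 × (1 − 0.27) = 0.22776
  operator setup error: 0.24 × 0.17 × (1 − 0.57) = 0.017544
Normalizing constant Z = 0.17129 + 0.22776 + 0.017544 = 0.41659.
P(program parameter change | evidence) = 0.17129 / 0.41659 ≈ 0.411
P(tooling wear | evidence) = 0.22776 / 0.41659 ≈ 0.547
P(operator setup error | evidence) = 0.017544 / 0.41659 ≈ 0.042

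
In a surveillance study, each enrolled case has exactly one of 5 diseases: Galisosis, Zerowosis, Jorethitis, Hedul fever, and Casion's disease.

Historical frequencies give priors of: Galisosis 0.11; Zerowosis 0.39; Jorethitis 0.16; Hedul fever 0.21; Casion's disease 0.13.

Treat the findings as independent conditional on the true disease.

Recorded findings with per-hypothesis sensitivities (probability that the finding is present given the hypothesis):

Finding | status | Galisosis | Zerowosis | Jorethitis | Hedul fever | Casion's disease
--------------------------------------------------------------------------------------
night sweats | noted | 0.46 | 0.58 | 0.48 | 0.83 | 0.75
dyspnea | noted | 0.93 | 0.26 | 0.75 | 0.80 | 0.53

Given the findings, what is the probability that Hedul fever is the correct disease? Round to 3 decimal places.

For each hypothesis, the unnormalized posterior weight is prior × product of the finding likelihoods:
  Galisosis: 0.11 × 0.46 × 0.93 = 0.047058
  Zerowosis: 0.39 × 0.58 × 0.26 = 0.058812
  Jorethitis: 0.16 × 0.48 × 0.75 = 0.0576
  Hedul fever: 0.21 × 0.83 × 0.80 = 0.13944
  Casion's disease: 0.13 × 0.75 × 0.53 = 0.051675
Marginal likelihood of the evidence = 0.35458.
P(Hedul fever | evidence) = 0.13944 / 0.35458 ≈ 0.393.

0.393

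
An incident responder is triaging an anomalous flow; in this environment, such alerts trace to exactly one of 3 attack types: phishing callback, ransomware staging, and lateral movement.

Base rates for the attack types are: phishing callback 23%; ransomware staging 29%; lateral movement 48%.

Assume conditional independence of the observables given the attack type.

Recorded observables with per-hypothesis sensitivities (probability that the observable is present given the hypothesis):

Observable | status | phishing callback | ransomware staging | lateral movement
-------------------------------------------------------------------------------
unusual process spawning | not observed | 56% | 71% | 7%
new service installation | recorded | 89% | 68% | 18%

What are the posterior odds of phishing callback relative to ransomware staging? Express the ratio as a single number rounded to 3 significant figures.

1.57

Unnormalized posterior weight (prior times the observable likelihoods) for each of the two hypotheses (using 1 − P(present | H) for each absent observable):
  phishing callback: 0.23 × (1 − 0.56) × 0.89 = 0.090068
  ransomware staging: 0.29 × (1 − 0.71) × 0.68 = 0.057188
Posterior odds = 0.090068 / 0.057188 ≈ 1.57.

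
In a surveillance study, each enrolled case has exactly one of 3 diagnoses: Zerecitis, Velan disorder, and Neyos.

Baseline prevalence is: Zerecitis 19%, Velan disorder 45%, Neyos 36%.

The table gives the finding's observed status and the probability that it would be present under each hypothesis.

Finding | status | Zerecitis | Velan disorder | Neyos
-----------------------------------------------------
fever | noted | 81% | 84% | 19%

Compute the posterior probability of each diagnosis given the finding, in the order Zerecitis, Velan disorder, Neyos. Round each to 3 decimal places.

For each hypothesis, the unnormalized posterior weight is prior × likelihood:
  Zerecitis: 0.19 × 0.81 = 0.1539
  Velan disorder: 0.45 × 0.84 = 0.378
  Neyos: 0.36 × 0.19 = 0.0684
Marginal likelihood of the evidence = 0.6003.
P(Zerecitis | evidence) = 0.1539 / 0.6003 ≈ 0.256
P(Velan disorder | evidence) = 0.378 / 0.6003 ≈ 0.630
P(Neyos | evidence) = 0.0684 / 0.6003 ≈ 0.114

0.256, 0.630, 0.114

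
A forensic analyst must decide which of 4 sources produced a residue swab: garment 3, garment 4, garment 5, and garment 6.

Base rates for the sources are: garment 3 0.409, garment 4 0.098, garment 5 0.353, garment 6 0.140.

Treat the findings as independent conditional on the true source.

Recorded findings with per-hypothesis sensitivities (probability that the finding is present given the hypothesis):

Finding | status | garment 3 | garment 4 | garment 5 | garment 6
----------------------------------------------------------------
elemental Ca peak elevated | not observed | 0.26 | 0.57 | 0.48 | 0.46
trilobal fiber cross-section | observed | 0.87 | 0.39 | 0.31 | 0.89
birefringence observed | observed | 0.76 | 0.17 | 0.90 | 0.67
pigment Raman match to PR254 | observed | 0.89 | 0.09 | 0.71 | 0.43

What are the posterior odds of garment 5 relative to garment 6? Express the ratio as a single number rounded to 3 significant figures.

Posterior odds equal prior odds times the likelihood ratio; only the two competing hypotheses matter (using 1 − P(present | H) for each absent finding).
  garment 5: 0.353 × (1 − 0.48) × 0.31 × 0.90 × 0.71 = 0.036361
  garment 6: 0.140 × (1 − 0.46) × 0.89 × 0.67 × 0.43 = 0.019385
Odds(garment 5 : garment 6) = 0.036361 / 0.019385 ≈ 1.88.

1.88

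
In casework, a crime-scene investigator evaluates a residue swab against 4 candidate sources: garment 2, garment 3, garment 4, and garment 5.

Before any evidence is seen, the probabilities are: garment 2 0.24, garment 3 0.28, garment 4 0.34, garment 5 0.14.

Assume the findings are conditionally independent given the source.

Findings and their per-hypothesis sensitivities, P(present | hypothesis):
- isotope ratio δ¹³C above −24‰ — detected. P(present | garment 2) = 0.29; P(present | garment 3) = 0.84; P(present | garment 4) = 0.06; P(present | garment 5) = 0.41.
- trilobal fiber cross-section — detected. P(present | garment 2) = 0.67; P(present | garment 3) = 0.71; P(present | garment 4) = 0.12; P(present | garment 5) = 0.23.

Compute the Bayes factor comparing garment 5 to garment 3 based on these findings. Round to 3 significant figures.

Joint likelihood of the evidence pattern under each hypothesis:
  garment 5: 0.41 × 0.23 = 0.0943
  garment 3: 0.84 × 0.71 = 0.5964
Bayes factor = 0.0943 / 0.5964 ≈ 0.158

0.158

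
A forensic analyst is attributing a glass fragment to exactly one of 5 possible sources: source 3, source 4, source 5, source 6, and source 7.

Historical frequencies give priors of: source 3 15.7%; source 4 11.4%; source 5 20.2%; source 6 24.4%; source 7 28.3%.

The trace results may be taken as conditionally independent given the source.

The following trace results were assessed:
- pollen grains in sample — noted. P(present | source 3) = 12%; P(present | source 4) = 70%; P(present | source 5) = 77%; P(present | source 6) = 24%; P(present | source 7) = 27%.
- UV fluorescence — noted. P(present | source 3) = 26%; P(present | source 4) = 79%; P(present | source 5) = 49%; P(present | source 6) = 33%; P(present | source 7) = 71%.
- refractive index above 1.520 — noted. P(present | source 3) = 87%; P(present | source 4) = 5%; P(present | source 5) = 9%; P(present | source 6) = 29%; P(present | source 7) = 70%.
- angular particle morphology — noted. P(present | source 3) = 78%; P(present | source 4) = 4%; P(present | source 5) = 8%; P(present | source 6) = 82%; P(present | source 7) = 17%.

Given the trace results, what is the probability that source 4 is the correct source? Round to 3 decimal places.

By Bayes' rule with conditional independence, the unnormalized weight for each hypothesis is prior × ∏ likelihoods:
  source 3: 0.157 × 0.12 × 0.26 × 0.87 × 0.78 = 0.0033241
  source 4: 0.114 × 0.70 × 0.79 × 0.05 × 0.04 = 0.00012608
  source 5: 0.202 × 0.77 × 0.49 × 0.09 × 0.08 = 0.00054875
  source 6: 0.244 × 0.24 × 0.33 × 0.29 × 0.82 = 0.0045954
  source 7: 0.283 × 0.27 × 0.71 × 0.70 × 0.17 = 0.0064559
Normalizing constant Z = 0.0033241 + 0.00012608 + 0.00054875 + 0.0045954 + 0.0064559 = 0.01505.
P(source 4 | evidence) = 0.00012608 / 0.01505 ≈ 0.008.

0.008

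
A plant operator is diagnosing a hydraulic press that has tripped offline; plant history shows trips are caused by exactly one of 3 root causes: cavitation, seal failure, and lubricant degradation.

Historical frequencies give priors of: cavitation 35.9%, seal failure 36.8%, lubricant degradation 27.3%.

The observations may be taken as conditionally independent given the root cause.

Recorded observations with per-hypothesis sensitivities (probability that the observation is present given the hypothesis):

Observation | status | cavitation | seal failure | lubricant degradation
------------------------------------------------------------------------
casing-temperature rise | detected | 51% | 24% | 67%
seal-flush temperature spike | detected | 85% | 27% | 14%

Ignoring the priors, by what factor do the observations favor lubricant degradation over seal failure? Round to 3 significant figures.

Joint likelihood of the evidence pattern under each hypothesis:
  lubricant degradation: 0.67 × 0.14 = 0.0938
  seal failure: 0.24 × 0.27 = 0.0648
Bayes factor = 0.0938 / 0.0648 ≈ 1.45

1.45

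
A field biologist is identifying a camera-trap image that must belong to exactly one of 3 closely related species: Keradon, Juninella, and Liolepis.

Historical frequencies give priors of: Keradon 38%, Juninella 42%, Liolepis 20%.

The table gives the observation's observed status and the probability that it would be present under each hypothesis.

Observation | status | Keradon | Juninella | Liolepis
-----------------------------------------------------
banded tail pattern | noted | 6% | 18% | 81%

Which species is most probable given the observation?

For each hypothesis, the unnormalized posterior weight is prior × likelihood:
  Keradon: 0.38 × 0.06 = 0.0228
  Juninella: 0.42 × 0.18 = 0.0756
  Liolepis: 0.20 × 0.81 = 0.162
Normalizing constant Z = 0.0228 + 0.0756 + 0.162 = 0.2604.
P(Keradon | evidence) ≈ 0.0228 / 0.2604 ≈ 0.088
P(Juninella | evidence) ≈ 0.0756 / 0.2604 ≈ 0.290
P(Liolepis | evidence) ≈ 0.162 / 0.2604 ≈ 0.622
The largest is 0.622, so Liolepis is most probable.

Liolepis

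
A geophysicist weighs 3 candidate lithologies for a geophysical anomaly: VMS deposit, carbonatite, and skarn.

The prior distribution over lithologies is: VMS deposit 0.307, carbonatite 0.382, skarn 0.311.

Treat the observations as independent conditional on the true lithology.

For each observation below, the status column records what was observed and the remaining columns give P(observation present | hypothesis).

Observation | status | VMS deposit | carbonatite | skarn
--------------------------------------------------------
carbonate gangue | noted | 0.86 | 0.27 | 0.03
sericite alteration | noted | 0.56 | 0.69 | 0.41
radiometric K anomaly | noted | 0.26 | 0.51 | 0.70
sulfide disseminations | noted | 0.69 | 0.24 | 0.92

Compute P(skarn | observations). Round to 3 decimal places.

0.065

Multiply each prior by the joint likelihood of the evidence pattern:
  VMS deposit: 0.307 × 0.86 × 0.56 × 0.26 × 0.69 = 0.026525
  carbonatite: 0.382 × 0.27 × 0.69 × 0.51 × 0.24 = 0.0087108
  skarn: 0.311 × 0.03 × 0.41 × 0.70 × 0.92 = 0.0024635
Normalizing constant Z = 0.026525 + 0.0087108 + 0.0024635 = 0.037699.
P(skarn | evidence) = 0.0024635 / 0.037699 ≈ 0.065.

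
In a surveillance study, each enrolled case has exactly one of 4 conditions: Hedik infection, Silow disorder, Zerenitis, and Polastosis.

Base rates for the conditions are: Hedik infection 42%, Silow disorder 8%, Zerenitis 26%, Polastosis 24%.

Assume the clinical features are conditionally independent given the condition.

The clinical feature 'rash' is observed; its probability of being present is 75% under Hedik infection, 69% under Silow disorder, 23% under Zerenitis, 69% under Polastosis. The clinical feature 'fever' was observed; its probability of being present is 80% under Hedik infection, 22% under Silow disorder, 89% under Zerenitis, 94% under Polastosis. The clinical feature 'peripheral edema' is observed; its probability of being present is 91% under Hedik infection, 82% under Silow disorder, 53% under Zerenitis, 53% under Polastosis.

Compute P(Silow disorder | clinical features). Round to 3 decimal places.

0.028

For each hypothesis, the unnormalized posterior weight is prior × product of the clinical feature likelihoods:
  Hedik infection: 0.42 × 0.75 × 0.80 × 0.91 = 0.22932
  Silow disorder: 0.08 × 0.69 × 0.22 × 0.82 = 0.0099581
  Zerenitis: 0.26 × 0.23 × 0.89 × 0.53 = 0.028208
  Polastosis: 0.24 × 0.69 × 0.94 × 0.53 = 0.082502
Marginal likelihood of the evidence = 0.34999.
P(Silow disorder | evidence) = 0.0099581 / 0.34999 ≈ 0.028.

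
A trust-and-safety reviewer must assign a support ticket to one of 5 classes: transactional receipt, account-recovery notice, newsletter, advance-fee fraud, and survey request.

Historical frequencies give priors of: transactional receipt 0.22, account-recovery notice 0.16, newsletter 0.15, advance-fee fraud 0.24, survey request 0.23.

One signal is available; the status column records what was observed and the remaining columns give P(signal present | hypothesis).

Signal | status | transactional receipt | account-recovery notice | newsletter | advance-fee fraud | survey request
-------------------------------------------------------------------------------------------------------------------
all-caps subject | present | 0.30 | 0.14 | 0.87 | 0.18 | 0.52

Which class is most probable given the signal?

For each hypothesis, the unnormalized posterior weight is prior × likelihood:
  transactional receipt: 0.22 × 0.30 = 0.066
  account-recovery notice: 0.16 × 0.14 = 0.0224
  newsletter: 0.15 × 0.87 = 0.1305
  advance-fee fraud: 0.24 × 0.18 = 0.0432
  survey request: 0.23 × 0.52 = 0.1196
Normalizing constant Z = 0.066 + 0.0224 + 0.1305 + 0.0432 + 0.1196 = 0.3817.
P(transactional receipt | evidence) ≈ 0.066 / 0.3817 ≈ 0.173
P(account-recovery notice | evidence) ≈ 0.0224 / 0.3817 ≈ 0.059
P(newsletter | evidence) ≈ 0.1305 / 0.3817 ≈ 0.342
P(advance-fee fraud | evidence) ≈ 0.0432 / 0.3817 ≈ 0.113
P(survey request | evidence) ≈ 0.1196 / 0.3817 ≈ 0.313
The largest is 0.342, so newsletter is most probable.

newsletter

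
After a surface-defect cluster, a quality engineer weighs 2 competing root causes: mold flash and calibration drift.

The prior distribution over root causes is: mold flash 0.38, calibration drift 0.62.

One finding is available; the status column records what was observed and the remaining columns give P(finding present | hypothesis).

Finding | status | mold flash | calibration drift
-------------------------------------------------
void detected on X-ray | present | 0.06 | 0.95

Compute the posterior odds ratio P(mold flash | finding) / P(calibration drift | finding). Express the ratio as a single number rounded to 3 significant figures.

The normalizing constant cancels in an odds ratio, so compute prior × likelihood for the two hypotheses only:
  mold flash: 0.38 × 0.06 = 0.0228
  calibration drift: 0.62 × 0.95 = 0.589
Posterior odds = 0.0228 / 0.589 ≈ 0.0387.

0.0387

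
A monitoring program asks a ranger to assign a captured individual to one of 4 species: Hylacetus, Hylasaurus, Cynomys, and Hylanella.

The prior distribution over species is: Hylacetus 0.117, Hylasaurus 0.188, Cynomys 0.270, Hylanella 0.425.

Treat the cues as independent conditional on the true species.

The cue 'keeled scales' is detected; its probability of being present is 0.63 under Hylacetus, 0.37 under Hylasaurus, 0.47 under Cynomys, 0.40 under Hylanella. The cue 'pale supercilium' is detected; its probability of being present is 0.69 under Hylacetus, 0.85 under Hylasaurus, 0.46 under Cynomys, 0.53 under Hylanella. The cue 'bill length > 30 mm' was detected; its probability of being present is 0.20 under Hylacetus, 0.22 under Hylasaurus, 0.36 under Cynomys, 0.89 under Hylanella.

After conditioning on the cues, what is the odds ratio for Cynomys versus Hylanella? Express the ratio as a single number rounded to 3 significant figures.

The normalizing constant cancels in an odds ratio, so compute prior × likelihood for the two hypotheses only:
  Cynomys: 0.270 × 0.47 × 0.46 × 0.36 = 0.021015
  Hylanella: 0.425 × 0.40 × 0.53 × 0.89 = 0.080189
Posterior odds = 0.021015 / 0.080189 ≈ 0.262.

0.262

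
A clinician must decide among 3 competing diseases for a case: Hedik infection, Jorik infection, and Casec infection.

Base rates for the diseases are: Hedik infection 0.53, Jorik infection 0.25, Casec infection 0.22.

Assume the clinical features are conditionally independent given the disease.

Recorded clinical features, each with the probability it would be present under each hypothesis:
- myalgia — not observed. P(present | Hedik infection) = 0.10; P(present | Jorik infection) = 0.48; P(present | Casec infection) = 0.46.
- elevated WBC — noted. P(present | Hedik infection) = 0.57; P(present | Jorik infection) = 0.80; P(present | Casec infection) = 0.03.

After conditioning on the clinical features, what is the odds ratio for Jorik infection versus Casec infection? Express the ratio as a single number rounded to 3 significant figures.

29.2

Posterior odds equal prior odds times the likelihood ratio; only the two competing hypotheses matter (using 1 − P(present | H) for each absent clinical feature).
  Jorik infection: 0.25 × (1 − 0.48) × 0.80 = 0.104
  Casec infection: 0.22 × (1 − 0.46) × 0.03 = 0.003564
Odds(Jorik infection : Casec infection) = 0.104 / 0.003564 ≈ 29.2.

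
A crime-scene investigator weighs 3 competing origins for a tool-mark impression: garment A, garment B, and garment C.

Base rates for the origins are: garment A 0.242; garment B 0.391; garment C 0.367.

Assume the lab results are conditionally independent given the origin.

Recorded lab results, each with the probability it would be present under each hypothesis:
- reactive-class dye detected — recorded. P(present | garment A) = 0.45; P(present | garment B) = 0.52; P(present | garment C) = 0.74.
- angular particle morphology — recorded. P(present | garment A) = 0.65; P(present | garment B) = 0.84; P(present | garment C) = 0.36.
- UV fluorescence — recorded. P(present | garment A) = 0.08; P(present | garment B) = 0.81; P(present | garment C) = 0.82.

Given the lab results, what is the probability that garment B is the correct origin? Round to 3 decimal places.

By Bayes' rule with conditional independence, the unnormalized weight for each hypothesis is prior × ∏ likelihoods:
  garment A: 0.242 × 0.45 × 0.65 × 0.08 = 0.0056628
  garment B: 0.391 × 0.52 × 0.84 × 0.81 = 0.13834
  garment C: 0.367 × 0.74 × 0.36 × 0.82 = 0.08017
Normalizing constant Z = 0.0056628 + 0.13834 + 0.08017 = 0.22417.
P(garment B | evidence) = 0.13834 / 0.22417 ≈ 0.617.

0.617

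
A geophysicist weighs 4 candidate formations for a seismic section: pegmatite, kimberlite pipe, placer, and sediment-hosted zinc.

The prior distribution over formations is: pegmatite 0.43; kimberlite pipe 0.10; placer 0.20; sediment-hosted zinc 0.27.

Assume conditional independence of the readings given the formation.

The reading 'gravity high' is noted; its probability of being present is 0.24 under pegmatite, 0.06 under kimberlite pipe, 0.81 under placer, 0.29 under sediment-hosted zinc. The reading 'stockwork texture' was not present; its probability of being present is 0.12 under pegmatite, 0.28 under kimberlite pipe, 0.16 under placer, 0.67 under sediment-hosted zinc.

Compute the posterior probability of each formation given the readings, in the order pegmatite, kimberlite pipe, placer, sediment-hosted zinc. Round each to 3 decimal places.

0.353, 0.017, 0.529, 0.101

For each hypothesis, the unnormalized posterior weight is prior × product of the reading likelihoods (using 1 − P(present | H) for each absent reading):
  pegmatite: 0.43 × 0.24 × (1 − 0.12) = 0.090816
  kimberlite pipe: 0.10 × 0.06 × (1 − 0.28) = 0.00432
  placer: 0.20 × 0.81 × (1 − 0.16) = 0.13608
  sediment-hosted zinc: 0.27 × 0.29 × (1 − 0.67) = 0.025839
Marginal likelihood of the evidence = 0.25706.
P(pegmatite | evidence) = 0.090816 / 0.25706 ≈ 0.353
P(kimberlite pipe | evidence) = 0.00432 / 0.25706 ≈ 0.017
P(placer | evidence) = 0.13608 / 0.25706 ≈ 0.529
P(sediment-hosted zinc | evidence) = 0.025839 / 0.25706 ≈ 0.101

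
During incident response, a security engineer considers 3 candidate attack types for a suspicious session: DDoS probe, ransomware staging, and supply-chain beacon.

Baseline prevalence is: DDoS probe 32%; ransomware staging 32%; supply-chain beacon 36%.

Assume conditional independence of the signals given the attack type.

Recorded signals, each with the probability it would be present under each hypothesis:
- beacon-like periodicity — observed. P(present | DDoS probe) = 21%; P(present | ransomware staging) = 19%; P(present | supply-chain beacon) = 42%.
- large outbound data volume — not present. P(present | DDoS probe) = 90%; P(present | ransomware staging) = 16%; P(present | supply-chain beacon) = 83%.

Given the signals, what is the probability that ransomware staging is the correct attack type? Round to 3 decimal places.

0.612

Multiply each prior by the joint likelihood of the signal pattern (using 1 − P(present | H) for each absent signal):
  DDoS probe: 0.32 × 0.21 × (1 − 0.90) = 0.00672
  ransomware staging: 0.32 × 0.19 × (1 − 0.16) = 0.051072
  supply-chain beacon: 0.36 × 0.42 × (1 − 0.83) = 0.025704
Normalizing constant Z = 0.00672 + 0.051072 + 0.025704 = 0.083496.
P(ransomware staging | evidence) = 0.051072 / 0.083496 ≈ 0.612.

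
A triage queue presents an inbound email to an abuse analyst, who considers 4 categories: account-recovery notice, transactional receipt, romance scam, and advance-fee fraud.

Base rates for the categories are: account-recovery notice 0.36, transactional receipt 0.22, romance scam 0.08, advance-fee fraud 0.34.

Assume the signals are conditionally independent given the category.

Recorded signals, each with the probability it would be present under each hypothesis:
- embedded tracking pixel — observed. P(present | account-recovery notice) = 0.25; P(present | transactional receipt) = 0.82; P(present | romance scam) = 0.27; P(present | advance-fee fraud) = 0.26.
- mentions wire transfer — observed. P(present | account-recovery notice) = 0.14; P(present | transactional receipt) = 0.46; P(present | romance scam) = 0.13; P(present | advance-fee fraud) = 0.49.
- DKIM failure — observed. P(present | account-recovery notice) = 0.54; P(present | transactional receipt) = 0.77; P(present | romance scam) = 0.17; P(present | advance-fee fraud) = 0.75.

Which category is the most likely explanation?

transactional receipt

Multiply each prior by the joint likelihood of the signal pattern:
  account-recovery notice: 0.36 × 0.25 × 0.14 × 0.54 = 0.006804
  transactional receipt: 0.22 × 0.82 × 0.46 × 0.77 = 0.063898
  romance scam: 0.08 × 0.27 × 0.13 × 0.17 = 0.00047736
  advance-fee fraud: 0.34 × 0.26 × 0.49 × 0.75 = 0.032487
The unnormalized weights sum to 0.10367.
P(account-recovery notice | evidence) ≈ 0.006804 / 0.10367 ≈ 0.066
P(transactional receipt | evidence) ≈ 0.063898 / 0.10367 ≈ 0.616
P(romance scam | evidence) ≈ 0.00047736 / 0.10367 ≈ 0.005
P(advance-fee fraud | evidence) ≈ 0.032487 / 0.10367 ≈ 0.313
The largest is 0.616, so transactional receipt is most probable.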